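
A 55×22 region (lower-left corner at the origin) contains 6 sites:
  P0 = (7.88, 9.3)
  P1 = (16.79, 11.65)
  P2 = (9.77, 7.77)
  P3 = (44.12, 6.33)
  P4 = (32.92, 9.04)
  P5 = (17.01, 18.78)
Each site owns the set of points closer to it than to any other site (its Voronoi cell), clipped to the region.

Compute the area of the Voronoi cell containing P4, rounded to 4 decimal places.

1. box [0,55]×[0,22]: [(0, 0) (55, 0) (55, 22) (0, 22)]
2. ⊥bis P4·P0 via (20.4,9.17): [(20.3048, 0) (55, 0) (55, 22) (20.5332, 22)]  |A|=760.782
3. ⊥bis P4·P1 via (24.855,10.345): [(23.1811, 0) (55, 0) (55, 22) (26.7409, 22)]  |A|=660.8583
4. ⊥bis P4·P2 via (21.345,8.405): [(23.1811, 0) (55, 0) (55, 22) (26.7409, 22)]  |A|=660.8583
5. ⊥bis P4·P3 via (38.52,7.685): [(23.1811, 0) (36.6605, 0) (41.9837, 22) (26.7409, 22)]  |A|=315.9448
6. ⊥bis P4·P5 via (24.965,13.91): [(25.5996, 14.9466) (23.1811, 0) (36.6605, 0) (41.9837, 22) (29.9176, 22)]  |A|=304.7413
7. canonical 5-gon: [(25.5996, 14.9466) (23.1811, 0) (36.6605, 0) (41.9837, 22) (29.9176, 22)]
8. shoelace: 304.7413

Area of P4's cell: 304.7413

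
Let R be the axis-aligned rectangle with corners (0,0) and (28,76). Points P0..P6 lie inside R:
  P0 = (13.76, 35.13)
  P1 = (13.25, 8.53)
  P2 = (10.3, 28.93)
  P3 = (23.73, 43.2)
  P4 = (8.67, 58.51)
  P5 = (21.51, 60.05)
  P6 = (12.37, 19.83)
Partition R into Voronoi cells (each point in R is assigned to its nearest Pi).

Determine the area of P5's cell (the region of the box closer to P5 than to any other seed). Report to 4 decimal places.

Area of P5's cell: 328.8603

1. box [0,28]×[0,76]: [(0, 0) (28, 0) (28, 76) (0, 76)]
2. ⊥bis P5·P0 via (17.635,47.59): [(0, 53.0744) (28, 44.3665) (28, 76) (0, 76)]  |A|=763.8269
3. ⊥bis P5·P1 via (17.38,34.29): [(0, 53.0744) (28, 44.3665) (28, 76) (0, 76)]  |A|=763.8269
4. ⊥bis P5·P2 via (15.905,44.49): [(0, 53.0744) (28, 44.3665) (28, 76) (0, 76)]  |A|=763.8269
5. ⊥bis P5·P3 via (22.62,51.625): [(0, 53.0744) (10.0048, 49.9629) (28, 52.3338) (28, 76) (0, 76)]  |A|=692.1406
6. ⊥bis P5·P4 via (15.09,59.28): [(16.111, 50.7674) (28, 52.3338) (28, 76) (13.0846, 76)]  |A|=328.8603
7. ⊥bis P5·P6 via (16.94,39.94): [(16.111, 50.7674) (28, 52.3338) (28, 76) (13.0846, 76)]  |A|=328.8603
8. canonical 4-gon: [(16.111, 50.7674) (28, 52.3338) (28, 76) (13.0846, 76)]
9. shoelace: 328.8603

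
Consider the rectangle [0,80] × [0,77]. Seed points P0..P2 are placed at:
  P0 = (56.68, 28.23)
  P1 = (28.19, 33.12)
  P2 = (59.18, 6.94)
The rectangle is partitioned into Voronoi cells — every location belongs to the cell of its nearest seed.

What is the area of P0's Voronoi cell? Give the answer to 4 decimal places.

Area of P0's cell: 2052.7232

1. box [0,80]×[0,77]: [(0, 0) (80, 0) (80, 77) (0, 77)]
2. ⊥bis P0·P1 via (42.435,30.675): [(37.17, 0) (80, 0) (80, 77) (50.3862, 77)]  |A|=2789.0881
3. ⊥bis P0·P2 via (57.93,17.585): [(39.8233, 15.4588) (80, 20.1766) (80, 77) (50.3862, 77)]  |A|=2052.7232
4. canonical 4-gon: [(39.8233, 15.4588) (80, 20.1766) (80, 77) (50.3862, 77)]
5. shoelace: 2052.7232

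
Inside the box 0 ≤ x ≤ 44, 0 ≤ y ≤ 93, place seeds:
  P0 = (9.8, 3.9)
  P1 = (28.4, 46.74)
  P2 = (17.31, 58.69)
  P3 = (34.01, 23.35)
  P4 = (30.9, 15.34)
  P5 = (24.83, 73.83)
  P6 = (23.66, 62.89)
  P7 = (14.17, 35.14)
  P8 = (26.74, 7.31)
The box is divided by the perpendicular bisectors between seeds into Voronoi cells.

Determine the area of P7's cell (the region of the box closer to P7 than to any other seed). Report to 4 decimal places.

1. box [0,44]×[0,93]: [(0, 0) (44, 0) (44, 93) (0, 93)]
2. ⊥bis P7·P0 via (11.985,19.52): [(0, 21.1965) (44, 15.0416) (44, 93) (0, 93)]  |A|=3294.7616
3. ⊥bis P7·P1 via (21.285,40.94): [(0, 67.0508) (0, 21.1965) (42.1905, 15.2947)]  |A|=967.3082
4. ⊥bis P7·P2 via (15.74,46.915): [(16.4965, 46.8141) (0, 49.0137) (0, 21.1965) (42.1905, 15.2947)]  |A|=818.5329
5. ⊥bis P7·P3 via (24.09,29.245): [(26.9269, 34.0189) (16.4965, 46.8141) (0, 49.0137) (0, 21.1965) (17.8254, 18.703)]  |A|=616.4356
6. ⊥bis P7·P4 via (22.535,25.24): [(20.878, 23.8399) (26.9269, 34.0189) (16.4965, 46.8141) (0, 49.0137) (0, 21.1965) (15.2284, 19.0663)]  |A|=609.2109
7. ⊥bis P7·P5 via (19.5,54.485): [(20.878, 23.8399) (26.9269, 34.0189) (16.4965, 46.8141) (0, 49.0137) (0, 21.1965) (15.2284, 19.0663)]  |A|=609.2109
8. ⊥bis P7·P6 via (18.915,49.015): [(20.878, 23.8399) (26.9269, 34.0189) (16.4965, 46.8141) (0, 49.0137) (0, 21.1965) (15.2284, 19.0663)]  |A|=609.2109
9. ⊥bis P7·P8 via (20.455,21.225): [(20.878, 23.8399) (26.9269, 34.0189) (16.4965, 46.8141) (0, 49.0137) (0, 21.1965) (15.2284, 19.0663)]  |A|=609.2109
10. canonical 6-gon: [(20.878, 23.8399) (26.9269, 34.0189) (16.4965, 46.8141) (0, 49.0137) (0, 21.1965) (15.2284, 19.0663)]
11. shoelace: 609.2109

Area of P7's cell: 609.2109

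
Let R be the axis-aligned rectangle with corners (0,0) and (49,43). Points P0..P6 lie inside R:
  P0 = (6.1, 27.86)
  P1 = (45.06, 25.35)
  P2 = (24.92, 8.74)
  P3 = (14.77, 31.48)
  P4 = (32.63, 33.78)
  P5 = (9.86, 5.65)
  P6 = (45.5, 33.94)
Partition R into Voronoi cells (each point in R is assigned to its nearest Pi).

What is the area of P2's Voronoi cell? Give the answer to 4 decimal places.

1. box [0,49]×[0,43]: [(0, 0) (49, 0) (49, 43) (0, 43)]
2. ⊥bis P2·P0 via (15.51,18.3): [(0, 3.0334) (0, 0) (49, 0) (49, 43) (40.6037, 43)]  |A|=1295.6026
3. ⊥bis P2·P1 via (34.99,17.045): [(25.6905, 28.3208) (0, 3.0334) (0, 0) (49, 0) (49, 0.0576)]  |A|=733.4948
4. ⊥bis P2·P3 via (19.845,20.11): [(29.0673, 24.2264) (15.2778, 18.0714) (0, 3.0334) (0, 0) (49, 0) (49, 0.0576)]  |A|=694.8728
5. ⊥bis P2·P4 via (28.775,21.26): [(32.446, 20.1297) (25.0151, 22.4177) (15.2778, 18.0714) (0, 3.0334) (0, 0) (49, 0) (49, 0.0576)]  |A|=683.517
6. ⊥bis P2·P5 via (17.39,7.195): [(32.446, 20.1297) (25.0151, 22.4177) (15.2778, 18.0714) (15.1784, 17.9736) (18.8663, 0) (49, 0) (49, 0.0576)]  |A|=490.9483
7. ⊥bis P2·P6 via (35.21,21.34): [(32.446, 20.1297) (25.0151, 22.4177) (15.2778, 18.0714) (15.1784, 17.9736) (18.8663, 0) (49, 0) (49, 0.0576)]  |A|=490.9483
8. canonical 7-gon: [(32.446, 20.1297) (25.0151, 22.4177) (15.2778, 18.0714) (15.1784, 17.9736) (18.8663, 0) (49, 0) (49, 0.0576)]
9. shoelace: 490.9483

Area of P2's cell: 490.9483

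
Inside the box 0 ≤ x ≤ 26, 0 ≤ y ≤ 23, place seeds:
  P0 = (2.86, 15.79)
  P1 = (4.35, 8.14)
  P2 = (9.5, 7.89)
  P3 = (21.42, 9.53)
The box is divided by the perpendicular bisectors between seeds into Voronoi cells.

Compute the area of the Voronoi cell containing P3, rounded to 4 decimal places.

Area of P3's cell: 246.4556

1. box [0,26]×[0,23]: [(0, 0) (26, 0) (26, 23) (0, 23)]
2. ⊥bis P3·P0 via (12.14,12.66): [(7.87, 0) (26, 0) (26, 23) (15.6275, 23)]  |A|=327.7787
3. ⊥bis P3·P1 via (12.885,8.835): [(12.4892, 13.6954) (13.6044, 0) (26, 0) (26, 23) (15.6275, 23)]  |A|=288.511
4. ⊥bis P3·P2 via (15.46,8.71): [(14.1121, 18.507) (16.6584, 0) (26, 0) (26, 23) (15.6275, 23)]  |A|=246.4556
5. canonical 5-gon: [(14.1121, 18.507) (16.6584, 0) (26, 0) (26, 23) (15.6275, 23)]
6. shoelace: 246.4556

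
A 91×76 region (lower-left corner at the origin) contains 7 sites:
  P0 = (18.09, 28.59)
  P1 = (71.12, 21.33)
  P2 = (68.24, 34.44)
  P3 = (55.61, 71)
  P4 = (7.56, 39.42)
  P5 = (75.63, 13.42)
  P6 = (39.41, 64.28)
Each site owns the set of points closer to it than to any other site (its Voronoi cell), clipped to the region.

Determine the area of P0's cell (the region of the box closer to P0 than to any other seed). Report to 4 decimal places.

Area of P0's cell: 1617.7057

1. box [0,91]×[0,76]: [(0, 0) (91, 0) (91, 76) (0, 76)]
2. ⊥bis P0·P1 via (44.605,24.96): [(0, 0) (41.1879, 0) (51.5926, 76) (0, 76)]  |A|=3525.657
3. ⊥bis P0·P2 via (43.165,31.515): [(0, 0) (41.1879, 0) (44.2403, 22.2964) (37.9758, 76) (0, 76)]  |A|=3160.0232
4. ⊥bis P0·P3 via (36.85,49.795): [(0, 0) (41.1879, 0) (44.2403, 22.2964) (41.514, 45.6688) (7.2297, 76) (0, 76)]  |A|=2693.7398
5. ⊥bis P0·P4 via (12.825,34.005): [(0, 21.5353) (0, 0) (41.1879, 0) (44.2403, 22.2964) (41.514, 45.6688) (32.7738, 53.4012)]  |A|=1719.5405
6. ⊥bis P0·P5 via (46.86,21.005): [(0, 21.5353) (0, 0) (41.1879, 0) (44.2403, 22.2964) (41.514, 45.6688) (32.7738, 53.4012)]  |A|=1719.5405
7. ⊥bis P0·P6 via (28.75,46.435): [(26.8044, 47.5972) (0, 21.5353) (0, 0) (41.1879, 0) (44.2403, 22.2964) (42.3739, 38.2965)]  |A|=1617.7057
8. canonical 6-gon: [(26.8044, 47.5972) (0, 21.5353) (0, 0) (41.1879, 0) (44.2403, 22.2964) (42.3739, 38.2965)]
9. shoelace: 1617.7057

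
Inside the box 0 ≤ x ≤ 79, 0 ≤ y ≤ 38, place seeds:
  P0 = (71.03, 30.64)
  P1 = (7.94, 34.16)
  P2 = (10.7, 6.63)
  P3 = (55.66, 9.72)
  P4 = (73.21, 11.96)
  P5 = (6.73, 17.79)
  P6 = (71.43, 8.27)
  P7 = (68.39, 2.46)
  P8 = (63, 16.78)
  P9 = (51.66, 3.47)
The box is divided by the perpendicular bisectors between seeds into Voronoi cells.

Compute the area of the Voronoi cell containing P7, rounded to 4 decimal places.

1. box [0,79]×[0,38]: [(0, 0) (79, 0) (79, 38) (0, 38)]
2. ⊥bis P7·P0 via (69.71,16.55): [(0, 23.0807) (0, 0) (79, 0) (79, 15.6797)]  |A|=1531.034
3. ⊥bis P7·P1 via (38.165,18.31): [(38.7624, 19.4493) (28.5632, 0) (79, 0) (79, 15.6797)]  |A|=805.9354
4. ⊥bis P7·P2 via (39.545,4.545): [(40.6098, 19.2762) (39.2165, 0) (79, 0) (79, 15.6797)]  |A|=684.4106
5. ⊥bis P7·P3 via (62.025,6.09): [(68.0776, 16.7029) (58.5518, 0) (79, 0) (79, 15.6797)]  |A|=256.4018
6. ⊥bis P7·P4 via (70.8,7.21): [(64.4897, 10.4117) (58.5518, 0) (79, 0) (79, 3.0496)]  |A|=128.5749
7. ⊥bis P7·P5 via (37.56,10.125): [(64.4897, 10.4117) (58.5518, 0) (79, 0) (79, 3.0496)]  |A|=128.5749
8. ⊥bis P7·P6 via (69.91,5.365): [(63.5187, 8.7091) (58.5518, 0) (79, 0) (79, 0.6088)]  |A|=93.7555
9. ⊥bis P7·P8 via (65.695,9.62): [(63.5187, 8.7091) (58.5518, 0) (79, 0) (79, 0.6088)]  |A|=93.7555
10. ⊥bis P7·P9 via (60.025,2.965): [(63.5187, 8.7091) (59.9992, 2.5379) (59.846, 0) (79, 0) (79, 0.6088)]  |A|=92.1132
11. canonical 5-gon: [(63.5187, 8.7091) (59.9992, 2.5379) (59.846, 0) (79, 0) (79, 0.6088)]
12. shoelace: 92.1132

Area of P7's cell: 92.1132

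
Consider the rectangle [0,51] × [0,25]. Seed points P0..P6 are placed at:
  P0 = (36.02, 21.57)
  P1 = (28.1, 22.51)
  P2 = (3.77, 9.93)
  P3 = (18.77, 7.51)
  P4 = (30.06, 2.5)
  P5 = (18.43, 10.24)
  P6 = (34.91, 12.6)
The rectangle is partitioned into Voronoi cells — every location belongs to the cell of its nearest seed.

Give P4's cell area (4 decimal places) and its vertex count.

1. box [0,51]×[0,25]: [(0, 0) (51, 0) (51, 25) (0, 25)]
2. ⊥bis P4·P0 via (33.04,12.035): [(0, 22.3611) (0, 0) (51, 0) (51, 6.4219)]  |A|=733.9664
3. ⊥bis P4·P1 via (29.08,12.505): [(30.9501, 12.6882) (0, 9.6566) (0, 0) (51, 0) (51, 6.4219)]  |A|=537.3638
4. ⊥bis P4·P2 via (16.915,6.215): [(30.9501, 12.6882) (18.3969, 11.4586) (15.1585, 0) (51, 0) (51, 6.4219)]  |A|=361.6905
5. ⊥bis P4·P3 via (24.415,5.005): [(30.9501, 12.6882) (27.6824, 12.3681) (22.194, 0) (51, 0) (51, 6.4219)]  |A|=266.4562
6. ⊥bis P4·P5 via (24.245,6.37): [(30.9501, 12.6882) (28.2755, 12.4262) (26.573, 9.868) (22.194, 0) (51, 0) (51, 6.4219)]  |A|=265.747
7. ⊥bis P4·P6 via (32.485,7.55): [(26.8357, 10.2628) (26.573, 9.868) (22.194, 0) (48.2077, 0)]  |A|=133.9182
8. canonical 4-gon: [(26.8357, 10.2628) (26.573, 9.868) (22.194, 0) (48.2077, 0)]
9. shoelace: 133.9182

Area of P4's cell: 133.9182 (4 vertices)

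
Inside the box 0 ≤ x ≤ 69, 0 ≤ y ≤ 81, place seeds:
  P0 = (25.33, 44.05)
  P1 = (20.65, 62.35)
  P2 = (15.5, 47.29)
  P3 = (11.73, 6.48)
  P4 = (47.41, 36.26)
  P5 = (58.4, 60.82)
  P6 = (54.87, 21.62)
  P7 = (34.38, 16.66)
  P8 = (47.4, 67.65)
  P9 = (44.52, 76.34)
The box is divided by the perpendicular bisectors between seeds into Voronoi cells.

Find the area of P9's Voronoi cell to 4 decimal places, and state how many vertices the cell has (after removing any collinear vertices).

Area of P9's cell: 295.5007 (4 vertices)

1. box [0,69]×[0,81]: [(0, 0) (69, 0) (69, 81) (0, 81)]
2. ⊥bis P9·P0 via (34.925,60.195): [(0, 80.951) (69, 39.9442) (69, 81) (0, 81)]  |A|=1418.1171
3. ⊥bis P9·P1 via (32.585,69.345): [(39.5633, 57.4384) (69, 39.9442) (69, 81) (25.7541, 81)]  |A|=1113.7439
4. ⊥bis P9·P2 via (30.01,61.815): [(39.5633, 57.4384) (69, 39.9442) (69, 81) (25.7541, 81)]  |A|=1113.7439
5. ⊥bis P9·P3 via (28.125,41.41): [(39.5633, 57.4384) (69, 39.9442) (69, 81) (25.7541, 81)]  |A|=1113.7439
6. ⊥bis P9·P4 via (45.965,56.3): [(39.5633, 57.4384) (41.9643, 56.0115) (69, 57.961) (69, 81) (25.7541, 81)]  |A|=870.1958
7. ⊥bis P9·P5 via (51.46,68.58): [(39.3703, 57.7678) (65.3475, 81) (25.7541, 81)]  |A|=459.9205
8. ⊥bis P9·P6 via (49.695,48.98): [(39.3703, 57.7678) (65.3475, 81) (25.7541, 81)]  |A|=459.9205
9. ⊥bis P9·P7 via (39.45,46.5): [(39.3703, 57.7678) (65.3475, 81) (25.7541, 81)]  |A|=459.9205
10. ⊥bis P9·P8 via (45.96,71.995): [(33.4599, 67.8523) (60.7648, 76.9015) (65.3475, 81) (25.7541, 81)]  |A|=295.5007
11. canonical 4-gon: [(33.4599, 67.8523) (60.7648, 76.9015) (65.3475, 81) (25.7541, 81)]
12. shoelace: 295.5007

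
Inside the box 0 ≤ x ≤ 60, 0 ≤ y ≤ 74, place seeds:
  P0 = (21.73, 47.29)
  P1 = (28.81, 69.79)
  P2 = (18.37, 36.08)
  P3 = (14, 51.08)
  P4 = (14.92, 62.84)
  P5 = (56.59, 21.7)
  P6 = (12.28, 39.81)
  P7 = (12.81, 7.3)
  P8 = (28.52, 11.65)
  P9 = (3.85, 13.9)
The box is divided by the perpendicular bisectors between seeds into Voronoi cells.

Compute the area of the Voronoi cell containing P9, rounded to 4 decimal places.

Area of P9's cell: 258.1782

1. box [0,60]×[0,74]: [(0, 0) (60, 0) (60, 74) (0, 74)]
2. ⊥bis P9·P0 via (12.79,30.595): [(0, 37.4439) (0, 0) (60, 0) (60, 5.3145)]  |A|=1282.7534
3. ⊥bis P9·P1 via (16.33,41.845): [(0, 37.4439) (0, 0) (60, 0) (60, 5.3145)]  |A|=1282.7534
4. ⊥bis P9·P2 via (11.11,24.99): [(0, 32.2631) (0, 0) (49.2834, 0)]  |A|=795.0179
5. ⊥bis P9·P3 via (8.925,32.49): [(0, 32.2631) (0, 0) (49.2834, 0)]  |A|=795.0179
6. ⊥bis P9·P4 via (9.385,38.37): [(0, 32.2631) (0, 0) (49.2834, 0)]  |A|=795.0179
7. ⊥bis P9·P5 via (30.22,17.8): [(31.0912, 11.9094) (0, 32.2631) (0, 0) (32.8525, 0)]  |A|=697.1766
8. ⊥bis P9·P6 via (8.065,26.855): [(31.0912, 11.9094) (8.4549, 26.7281) (0, 29.479) (0, 0) (32.8525, 0)]  |A|=685.407
9. ⊥bis P9·P7 via (8.33,10.6): [(16.3857, 21.5363) (8.4549, 26.7281) (0, 29.479) (0, 0) (0.522, 0)]  |A|=258.1782
10. ⊥bis P9·P8 via (16.185,12.775): [(16.3857, 21.5363) (8.4549, 26.7281) (0, 29.479) (0, 0) (0.522, 0)]  |A|=258.1782
11. canonical 5-gon: [(16.3857, 21.5363) (8.4549, 26.7281) (0, 29.479) (0, 0) (0.522, 0)]
12. shoelace: 258.1782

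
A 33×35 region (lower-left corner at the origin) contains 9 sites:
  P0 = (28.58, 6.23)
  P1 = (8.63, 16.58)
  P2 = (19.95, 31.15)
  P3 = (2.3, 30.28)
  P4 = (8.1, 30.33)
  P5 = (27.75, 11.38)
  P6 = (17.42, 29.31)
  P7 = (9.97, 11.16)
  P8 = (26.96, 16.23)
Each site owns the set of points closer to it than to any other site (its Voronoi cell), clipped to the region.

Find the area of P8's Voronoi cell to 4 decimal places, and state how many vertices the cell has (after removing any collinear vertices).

Area of P8's cell: 162.8499 (6 vertices)

1. box [0,33]×[0,35]: [(0, 0) (33, 0) (33, 35) (0, 35)]
2. ⊥bis P8·P0 via (27.77,11.23): [(0, 6.7313) (33, 12.0773) (33, 35) (0, 35)]  |A|=844.6594
3. ⊥bis P8·P1 via (17.795,16.405): [(17.6649, 9.593) (33, 12.0773) (33, 35) (18.1501, 35)]  |A|=364.4073
4. ⊥bis P8·P2 via (23.455,23.69): [(17.8841, 21.0726) (17.6649, 9.593) (33, 12.0773) (33, 28.1746)]  |A|=209.4108
5. ⊥bis P8·P3 via (14.63,23.255): [(17.8841, 21.0726) (17.6649, 9.593) (33, 12.0773) (33, 28.1746)]  |A|=209.4108
6. ⊥bis P8·P4 via (17.53,23.28): [(17.8841, 21.0726) (17.6649, 9.593) (33, 12.0773) (33, 28.1746)]  |A|=209.4108
7. ⊥bis P8·P5 via (27.355,13.805): [(17.8841, 21.0726) (17.7154, 12.2348) (33, 14.7245) (33, 28.1746)]  |A|=168.986
8. ⊥bis P8·P6 via (22.19,22.77): [(23.4448, 23.6852) (17.8562, 19.6091) (17.7154, 12.2348) (33, 14.7245) (33, 28.1746)]  |A|=164.9534
9. ⊥bis P8·P7 via (18.465,13.695): [(23.4448, 23.6852) (17.8562, 19.6091) (17.7867, 15.9682) (18.8458, 12.419) (33, 14.7245) (33, 28.1746)]  |A|=162.8499
10. canonical 6-gon: [(23.4448, 23.6852) (17.8562, 19.6091) (17.7867, 15.9682) (18.8458, 12.419) (33, 14.7245) (33, 28.1746)]
11. shoelace: 162.8499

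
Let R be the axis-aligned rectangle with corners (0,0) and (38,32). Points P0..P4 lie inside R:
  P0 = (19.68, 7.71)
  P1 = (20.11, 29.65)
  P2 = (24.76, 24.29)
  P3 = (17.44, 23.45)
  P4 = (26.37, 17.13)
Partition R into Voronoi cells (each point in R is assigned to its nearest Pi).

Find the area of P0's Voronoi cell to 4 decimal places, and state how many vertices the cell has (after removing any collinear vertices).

Area of P0's cell: 433.5469 (5 vertices)

1. box [0,38]×[0,32]: [(0, 0) (38, 0) (38, 32) (0, 32)]
2. ⊥bis P0·P1 via (19.895,18.68): [(0, 19.0699) (0, 0) (38, 0) (38, 18.3252)]  |A|=710.5066
3. ⊥bis P0·P2 via (22.22,16): [(13.0342, 18.8145) (0, 19.0699) (0, 0) (38, 0) (38, 11.1651)]  |A|=621.1284
4. ⊥bis P0·P3 via (18.56,15.58): [(21.9952, 16.0689) (0, 12.9387) (0, 0) (38, 0) (38, 11.1651)]  |A|=536.9507
5. ⊥bis P0·P4 via (23.025,12.42): [(18.5729, 15.5818) (0, 12.9387) (0, 0) (38, 0) (38, 1.7849)]  |A|=433.5469
6. canonical 5-gon: [(18.5729, 15.5818) (0, 12.9387) (0, 0) (38, 0) (38, 1.7849)]
7. shoelace: 433.5469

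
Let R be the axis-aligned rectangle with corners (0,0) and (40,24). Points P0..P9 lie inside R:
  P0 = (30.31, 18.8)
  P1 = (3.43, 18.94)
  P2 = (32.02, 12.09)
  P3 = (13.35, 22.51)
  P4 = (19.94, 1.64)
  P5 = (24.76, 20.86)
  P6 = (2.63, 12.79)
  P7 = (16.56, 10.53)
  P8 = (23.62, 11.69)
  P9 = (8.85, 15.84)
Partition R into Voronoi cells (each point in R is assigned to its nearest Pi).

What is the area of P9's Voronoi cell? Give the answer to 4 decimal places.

Area of P9's cell: 66.3854

1. box [0,40]×[0,24]: [(0, 0) (40, 0) (40, 24) (0, 24)]
2. ⊥bis P9·P0 via (19.58,17.32): [(0, 0) (21.969, 0) (18.6586, 24) (0, 24)]  |A|=487.531
3. ⊥bis P9·P1 via (6.14,17.39): [(0, 6.6549) (0, 0) (21.969, 0) (18.6586, 24) (9.9206, 24)]  |A|=401.4939
4. ⊥bis P9·P2 via (20.435,13.965): [(0, 6.6549) (0, 0) (18.1748, 0) (20.2232, 12.6566) (18.6586, 24) (9.9206, 24)]  |A|=377.4834
5. ⊥bis P9·P3 via (11.1,19.175): [(8.2577, 21.0926) (0, 6.6549) (0, 0) (18.1748, 0) (20.2232, 12.6566) (20.168, 13.0572)]  |A|=305.6791
6. ⊥bis P9·P4 via (14.395,8.74): [(20.0365, 13.1459) (8.2577, 21.0926) (0, 6.6549) (0, 0) (3.204, 0)]  |A|=205.5698
7. ⊥bis P9·P5 via (16.805,18.35): [(18.7613, 12.15) (18.0172, 14.5082) (8.2577, 21.0926) (0, 6.6549) (0, 0) (3.204, 0)]  |A|=203.6957
8. ⊥bis P9·P6 via (5.74,14.315): [(10.1134, 5.3961) (18.7613, 12.15) (18.0172, 14.5082) (8.2577, 21.0926) (5.1128, 15.5941)]  |A|=112.9786
9. ⊥bis P9·P7 via (12.705,13.185): [(8.9603, 7.7477) (15.0125, 16.5354) (8.2577, 21.0926) (5.1128, 15.5941)]  |A|=66.3854
10. ⊥bis P9·P8 via (16.235,13.765): [(8.9603, 7.7477) (15.0125, 16.5354) (8.2577, 21.0926) (5.1128, 15.5941)]  |A|=66.3854
11. canonical 4-gon: [(8.9603, 7.7477) (15.0125, 16.5354) (8.2577, 21.0926) (5.1128, 15.5941)]
12. shoelace: 66.3854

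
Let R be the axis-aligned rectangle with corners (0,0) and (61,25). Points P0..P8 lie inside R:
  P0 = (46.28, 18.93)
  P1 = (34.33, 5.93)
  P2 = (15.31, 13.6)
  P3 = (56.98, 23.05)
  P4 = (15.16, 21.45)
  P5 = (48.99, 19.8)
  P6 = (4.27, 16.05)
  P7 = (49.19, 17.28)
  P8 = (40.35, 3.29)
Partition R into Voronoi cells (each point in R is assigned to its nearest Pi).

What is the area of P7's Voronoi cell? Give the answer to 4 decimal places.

Area of P7's cell: 180.0628

1. box [0,61]×[0,25]: [(0, 0) (61, 0) (61, 25) (0, 25)]
2. ⊥bis P7·P0 via (47.735,18.105): [(37.4693, 0) (61, 0) (61, 25) (51.6445, 25)]  |A|=411.0773
3. ⊥bis P7·P1 via (41.76,11.605): [(43.074, 9.8847) (50.6238, 0) (61, 0) (61, 25) (51.6445, 25)]  |A|=346.0631
4. ⊥bis P7·P2 via (32.25,15.44): [(43.074, 9.8847) (50.6238, 0) (61, 0) (61, 25) (51.6445, 25)]  |A|=346.0631
5. ⊥bis P7·P3 via (53.085,20.165): [(50.7163, 23.3629) (43.074, 9.8847) (50.6238, 0) (61, 0) (61, 9.4791)]  |A|=258.5991
6. ⊥bis P7·P4 via (32.175,19.365): [(50.7163, 23.3629) (43.074, 9.8847) (50.6238, 0) (61, 0) (61, 9.4791)]  |A|=258.5991
7. ⊥bis P7·P5 via (49.09,18.54): [(54, 18.9297) (47.9294, 18.4479) (43.074, 9.8847) (50.6238, 0) (61, 0) (61, 9.4791)]  |A|=244.3519
8. ⊥bis P7·P6 via (26.73,16.665): [(54, 18.9297) (47.9294, 18.4479) (43.074, 9.8847) (50.6238, 0) (61, 0) (61, 9.4791)]  |A|=244.3519
9. ⊥bis P7·P8 via (44.77,10.285): [(54, 18.9297) (47.9294, 18.4479) (43.6885, 10.9684) (61, 0.0296) (61, 9.4791)]  |A|=180.0628
10. canonical 5-gon: [(54, 18.9297) (47.9294, 18.4479) (43.6885, 10.9684) (61, 0.0296) (61, 9.4791)]
11. shoelace: 180.0628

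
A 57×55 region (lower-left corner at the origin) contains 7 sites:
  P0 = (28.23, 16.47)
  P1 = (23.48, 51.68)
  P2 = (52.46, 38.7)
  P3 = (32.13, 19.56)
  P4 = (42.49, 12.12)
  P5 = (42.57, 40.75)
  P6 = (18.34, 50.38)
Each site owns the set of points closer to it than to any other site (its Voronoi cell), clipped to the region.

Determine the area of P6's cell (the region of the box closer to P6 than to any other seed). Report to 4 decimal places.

Area of P6's cell: 563.8778

1. box [0,57]×[0,55]: [(0, 0) (57, 0) (57, 55) (0, 55)]
2. ⊥bis P6·P0 via (23.285,33.425): [(0, 26.6338) (57, 43.2581) (57, 55) (0, 55)]  |A|=1143.0793
3. ⊥bis P6·P1 via (20.91,51.03): [(0, 26.6338) (25.2199, 33.9893) (19.9059, 55) (0, 55)]  |A|=566.8144
4. ⊥bis P6·P2 via (35.4,44.54): [(0, 26.6338) (25.2199, 33.9893) (19.9059, 55) (0, 55)]  |A|=566.8144
5. ⊥bis P6·P3 via (25.235,34.97): [(0, 26.6338) (18.9681, 32.166) (24.9986, 34.8642) (19.9059, 55) (0, 55)]  |A|=563.8778
6. ⊥bis P6·P4 via (30.415,31.25): [(0, 26.6338) (18.9681, 32.166) (24.9986, 34.8642) (19.9059, 55) (0, 55)]  |A|=563.8778
7. ⊥bis P6·P5 via (30.455,45.565): [(0, 26.6338) (18.9681, 32.166) (24.9986, 34.8642) (19.9059, 55) (0, 55)]  |A|=563.8778
8. canonical 5-gon: [(0, 26.6338) (18.9681, 32.166) (24.9986, 34.8642) (19.9059, 55) (0, 55)]
9. shoelace: 563.8778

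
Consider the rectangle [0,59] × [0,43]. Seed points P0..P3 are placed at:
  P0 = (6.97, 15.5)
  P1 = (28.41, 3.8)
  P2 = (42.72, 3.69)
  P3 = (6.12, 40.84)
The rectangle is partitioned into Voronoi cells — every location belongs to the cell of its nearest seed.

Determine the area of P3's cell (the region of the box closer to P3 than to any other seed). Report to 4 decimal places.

1. box [0,59]×[0,43]: [(0, 0) (59, 0) (59, 43) (0, 43)]
2. ⊥bis P3·P0 via (6.545,28.17): [(0, 27.9505) (59, 29.9295) (59, 43) (0, 43)]  |A|=829.5401
3. ⊥bis P3·P1 via (17.265,22.32): [(0, 27.9505) (28.1928, 28.8961) (51.6296, 43) (0, 43)]  |A|=576.2325
4. ⊥bis P3·P2 via (24.42,22.265): [(0, 27.9505) (28.1928, 28.8961) (35.7935, 33.4701) (45.4666, 43) (0, 43)]  |A|=546.8661
5. canonical 5-gon: [(0, 27.9505) (28.1928, 28.8961) (35.7935, 33.4701) (45.4666, 43) (0, 43)]
6. shoelace: 546.8661

Area of P3's cell: 546.8661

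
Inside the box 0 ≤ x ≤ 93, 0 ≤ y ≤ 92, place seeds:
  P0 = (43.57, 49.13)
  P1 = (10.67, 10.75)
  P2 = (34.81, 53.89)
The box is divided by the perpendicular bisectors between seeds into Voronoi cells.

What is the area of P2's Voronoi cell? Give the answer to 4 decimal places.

Area of P2's cell: 2547.3287

1. box [0,93]×[0,92]: [(0, 0) (93, 0) (93, 92) (0, 92)]
2. ⊥bis P2·P0 via (39.19,51.51): [(0, 0) (11.2005, 0) (61.1914, 92) (0, 92)]  |A|=3330.0303
3. ⊥bis P2·P1 via (22.74,32.32): [(0, 45.0447) (27.3583, 29.7357) (61.1914, 92) (0, 92)]  |A|=2547.3287
4. canonical 4-gon: [(0, 45.0447) (27.3583, 29.7357) (61.1914, 92) (0, 92)]
5. shoelace: 2547.3287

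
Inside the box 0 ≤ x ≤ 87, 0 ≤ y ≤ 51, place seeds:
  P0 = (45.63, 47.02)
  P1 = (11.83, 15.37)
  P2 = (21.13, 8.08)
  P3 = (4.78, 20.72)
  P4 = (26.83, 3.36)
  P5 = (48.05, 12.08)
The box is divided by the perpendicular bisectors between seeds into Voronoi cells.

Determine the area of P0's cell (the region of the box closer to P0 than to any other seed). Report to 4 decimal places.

Area of P0's cell: 1357.8192

1. box [0,87]×[0,51]: [(0, 0) (87, 0) (87, 51) (0, 51)]
2. ⊥bis P0·P1 via (28.73,31.195): [(57.9407, 0) (87, 0) (87, 51) (10.1848, 51)]  |A|=2699.8001
3. ⊥bis P0·P2 via (33.38,27.55): [(30.3695, 29.4441) (77.1676, 0) (87, 0) (87, 51) (10.1848, 51)]  |A|=2416.74
4. ⊥bis P0·P3 via (25.205,33.87): [(22.9601, 37.3569) (30.3695, 29.4441) (77.1676, 0) (87, 0) (87, 51) (14.1764, 51)]  |A|=2389.511
5. ⊥bis P0·P4 via (36.23,25.19): [(22.9601, 37.3569) (30.3695, 29.4441) (39.0847, 23.9608) (87, 3.3284) (87, 51) (14.1764, 51)]  |A|=2191.9739
6. ⊥bis P0·P5 via (46.84,29.55): [(22.9601, 37.3569) (30.3695, 29.4441) (31.8512, 28.5119) (87, 32.3315) (87, 51) (14.1764, 51)]  |A|=1357.8192
7. canonical 6-gon: [(22.9601, 37.3569) (30.3695, 29.4441) (31.8512, 28.5119) (87, 32.3315) (87, 51) (14.1764, 51)]
8. shoelace: 1357.8192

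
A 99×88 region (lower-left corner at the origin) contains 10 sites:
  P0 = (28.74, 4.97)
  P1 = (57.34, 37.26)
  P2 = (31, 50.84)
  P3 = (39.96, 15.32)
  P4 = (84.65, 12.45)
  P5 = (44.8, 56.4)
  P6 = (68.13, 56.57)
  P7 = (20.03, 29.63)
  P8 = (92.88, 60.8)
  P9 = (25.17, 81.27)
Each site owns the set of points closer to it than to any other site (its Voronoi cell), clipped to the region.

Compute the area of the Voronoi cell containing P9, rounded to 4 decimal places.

1. box [0,99]×[0,88]: [(0, 0) (99, 0) (99, 88) (0, 88)]
2. ⊥bis P9·P0 via (26.955,43.12): [(0, 41.8588) (99, 46.4909) (99, 88) (0, 88)]  |A|=4338.6891
3. ⊥bis P9·P1 via (41.255,59.265): [(0, 41.8588) (18.6354, 42.7307) (80.5658, 88) (0, 88)]  |A|=2253.506
4. ⊥bis P9·P2 via (28.085,66.055): [(0, 60.6743) (58.5214, 71.8862) (80.5658, 88) (0, 88)]  |A|=1448.6792
5. ⊥bis P9·P3 via (32.565,48.295): [(0, 60.6743) (58.5214, 71.8862) (80.5658, 88) (0, 88)]  |A|=1448.6792
6. ⊥bis P9·P4 via (54.91,46.86): [(0, 60.6743) (58.5214, 71.8862) (80.5658, 88) (0, 88)]  |A|=1448.6792
7. ⊥bis P9·P5 via (34.985,68.835): [(0, 60.6743) (32.5456, 66.9096) (59.2659, 88) (0, 88)]  |A|=1069.6371
8. ⊥bis P9·P6 via (46.65,68.92): [(0, 60.6743) (32.5456, 66.9096) (56.2527, 85.6217) (57.6201, 88) (0, 88)]  |A|=1067.68
9. ⊥bis P9·P7 via (22.6,55.45): [(0, 60.6743) (32.5456, 66.9096) (56.2527, 85.6217) (57.6201, 88) (0, 88)]  |A|=1067.68
10. ⊥bis P9·P8 via (59.025,71.035): [(0, 60.6743) (32.5456, 66.9096) (56.2527, 85.6217) (57.6201, 88) (0, 88)]  |A|=1067.68
11. canonical 5-gon: [(0, 60.6743) (32.5456, 66.9096) (56.2527, 85.6217) (57.6201, 88) (0, 88)]
12. shoelace: 1067.68

Area of P9's cell: 1067.6800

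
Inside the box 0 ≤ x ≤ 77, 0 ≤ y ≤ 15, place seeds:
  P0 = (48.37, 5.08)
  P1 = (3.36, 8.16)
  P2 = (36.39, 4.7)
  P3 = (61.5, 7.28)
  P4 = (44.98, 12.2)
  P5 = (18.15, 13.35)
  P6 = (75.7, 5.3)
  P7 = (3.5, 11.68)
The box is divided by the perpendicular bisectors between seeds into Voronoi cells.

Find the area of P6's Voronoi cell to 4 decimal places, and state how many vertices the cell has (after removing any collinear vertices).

1. box [0,77]×[0,15]: [(0, 0) (77, 0) (77, 15) (0, 15)]
2. ⊥bis P6·P0 via (62.035,5.19): [(62.0768, 0) (77, 0) (77, 15) (61.956, 15)]  |A|=224.7539
3. ⊥bis P6·P1 via (39.53,6.73): [(62.0768, 0) (77, 0) (77, 15) (61.956, 15)]  |A|=224.7539
4. ⊥bis P6·P2 via (56.045,5): [(62.0768, 0) (77, 0) (77, 15) (61.956, 15)]  |A|=224.7539
5. ⊥bis P6·P3 via (68.6,6.29): [(67.7229, 0) (77, 0) (77, 15) (69.8145, 15)]  |A|=123.4692
6. ⊥bis P6·P4 via (60.34,8.75): [(67.7229, 0) (77, 0) (77, 15) (69.8145, 15)]  |A|=123.4692
7. ⊥bis P6·P5 via (46.925,9.325): [(67.7229, 0) (77, 0) (77, 15) (69.8145, 15)]  |A|=123.4692
8. ⊥bis P6·P7 via (39.6,8.49): [(67.7229, 0) (77, 0) (77, 15) (69.8145, 15)]  |A|=123.4692
9. canonical 4-gon: [(67.7229, 0) (77, 0) (77, 15) (69.8145, 15)]
10. shoelace: 123.4692

Area of P6's cell: 123.4692 (4 vertices)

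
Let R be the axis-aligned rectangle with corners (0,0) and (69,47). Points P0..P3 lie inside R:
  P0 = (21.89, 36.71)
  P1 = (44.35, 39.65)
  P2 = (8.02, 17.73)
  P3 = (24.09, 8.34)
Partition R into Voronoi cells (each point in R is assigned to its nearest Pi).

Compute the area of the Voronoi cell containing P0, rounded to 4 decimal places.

1. box [0,69]×[0,47]: [(0, 0) (69, 0) (69, 47) (0, 47)]
2. ⊥bis P0·P1 via (33.12,38.18): [(0, 0) (38.1177, 0) (31.9655, 47) (0, 47)]  |A|=1646.9553
3. ⊥bis P0·P2 via (14.955,27.22): [(0, 38.1487) (36.6278, 11.3822) (31.9655, 47) (0, 47)]  |A|=731.373
4. ⊥bis P0·P3 via (22.99,22.525): [(0, 38.1487) (21.5342, 22.4121) (35.0468, 23.46) (31.9655, 47) (0, 47)]  |A|=648.9433
5. canonical 5-gon: [(0, 38.1487) (21.5342, 22.4121) (35.0468, 23.46) (31.9655, 47) (0, 47)]
6. shoelace: 648.9433

Area of P0's cell: 648.9433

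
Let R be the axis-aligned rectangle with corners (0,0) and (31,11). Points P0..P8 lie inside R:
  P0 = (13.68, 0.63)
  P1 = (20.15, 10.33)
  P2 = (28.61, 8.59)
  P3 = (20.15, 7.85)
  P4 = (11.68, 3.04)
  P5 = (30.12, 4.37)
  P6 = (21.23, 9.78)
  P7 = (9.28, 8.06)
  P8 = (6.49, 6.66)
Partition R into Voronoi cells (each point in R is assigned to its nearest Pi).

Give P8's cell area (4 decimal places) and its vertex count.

Area of P8's cell: 82.6065 (5 vertices)

1. box [0,31]×[0,11]: [(0, 0) (31, 0) (31, 11) (0, 11)]
2. ⊥bis P8·P0 via (10.085,3.645): [(0, 0) (7.0281, 0) (16.2534, 11) (0, 11)]  |A|=128.048
3. ⊥bis P8·P1 via (13.32,8.495): [(0, 0) (7.0281, 0) (13.522, 7.7432) (12.647, 11) (0, 11)]  |A|=122.1753
4. ⊥bis P8·P2 via (17.55,7.625): [(0, 0) (7.0281, 0) (13.522, 7.7432) (12.647, 11) (0, 11)]  |A|=122.1753
5. ⊥bis P8·P3 via (13.32,7.255): [(0, 0) (7.0281, 0) (13.3005, 7.479) (13.1601, 9.09) (12.647, 11) (0, 11)]  |A|=121.9783
6. ⊥bis P8·P4 via (9.085,4.85): [(0, 0) (5.7021, 0) (12.8493, 10.2469) (12.647, 11) (0, 11)]  |A|=104.6481
7. ⊥bis P8·P5 via (18.305,5.515): [(0, 0) (5.7021, 0) (12.8493, 10.2469) (12.647, 11) (0, 11)]  |A|=104.6481
8. ⊥bis P8·P6 via (13.86,8.22): [(0, 0) (5.7021, 0) (12.8493, 10.2469) (12.647, 11) (0, 11)]  |A|=104.6481
9. ⊥bis P8·P7 via (7.885,7.36): [(0, 0) (5.7021, 0) (9.1196, 4.8996) (6.0585, 11) (0, 11)]  |A|=82.6065
10. canonical 5-gon: [(0, 0) (5.7021, 0) (9.1196, 4.8996) (6.0585, 11) (0, 11)]
11. shoelace: 82.6065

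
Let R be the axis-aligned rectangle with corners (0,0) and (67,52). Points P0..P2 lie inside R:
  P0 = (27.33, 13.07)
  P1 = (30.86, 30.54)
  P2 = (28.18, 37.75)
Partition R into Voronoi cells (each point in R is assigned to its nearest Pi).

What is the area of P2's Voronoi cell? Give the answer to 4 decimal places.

1. box [0,67]×[0,52]: [(0, 0) (67, 0) (67, 52) (0, 52)]
2. ⊥bis P2·P0 via (27.755,25.41): [(0, 26.3659) (67, 24.0584) (67, 52) (0, 52)]  |A|=1794.7868
3. ⊥bis P2·P1 via (29.52,34.145): [(0, 26.3659) (7.8633, 26.0951) (67, 48.0765) (67, 52) (0, 52)]  |A|=1084.6095
4. canonical 5-gon: [(0, 26.3659) (7.8633, 26.0951) (67, 48.0765) (67, 52) (0, 52)]
5. shoelace: 1084.6095

Area of P2's cell: 1084.6095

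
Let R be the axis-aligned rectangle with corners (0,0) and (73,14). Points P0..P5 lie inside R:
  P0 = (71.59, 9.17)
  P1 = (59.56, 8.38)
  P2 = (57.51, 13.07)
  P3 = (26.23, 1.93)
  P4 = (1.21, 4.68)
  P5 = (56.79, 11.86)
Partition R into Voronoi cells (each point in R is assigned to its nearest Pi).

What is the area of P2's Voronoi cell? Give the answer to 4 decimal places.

Area of P2's cell: 16.4244

1. box [0,73]×[0,14]: [(0, 0) (73, 0) (73, 14) (0, 14)]
2. ⊥bis P2·P0 via (64.55,11.12): [(0, 0) (61.4699, 0) (65.3477, 14) (0, 14)]  |A|=887.7233
3. ⊥bis P2·P1 via (58.535,10.725): [(0, 0) (33.9983, 0) (65.2541, 13.6619) (65.3477, 14) (0, 14)]  |A|=700.0661
4. ⊥bis P2·P3 via (41.87,7.5): [(43.1209, 3.9875) (65.2541, 13.6619) (65.3477, 14) (39.5551, 14)]  |A|=132.4127
5. ⊥bis P2·P4 via (29.36,8.875): [(43.1209, 3.9875) (65.2541, 13.6619) (65.3477, 14) (39.5551, 14)]  |A|=132.4127
6. ⊥bis P2·P5 via (57.15,12.465): [(59.4223, 11.1129) (65.2541, 13.6619) (65.3477, 14) (54.5703, 14)]  |A|=16.4244
7. canonical 4-gon: [(59.4223, 11.1129) (65.2541, 13.6619) (65.3477, 14) (54.5703, 14)]
8. shoelace: 16.4244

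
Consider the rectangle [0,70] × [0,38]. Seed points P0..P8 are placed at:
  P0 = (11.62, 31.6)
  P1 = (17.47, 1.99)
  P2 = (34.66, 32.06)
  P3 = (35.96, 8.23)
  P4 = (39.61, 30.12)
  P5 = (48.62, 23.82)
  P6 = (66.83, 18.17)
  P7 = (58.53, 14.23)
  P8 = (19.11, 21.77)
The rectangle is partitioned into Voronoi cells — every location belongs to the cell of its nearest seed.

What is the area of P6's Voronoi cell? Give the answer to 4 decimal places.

Area of P6's cell: 256.3000

1. box [0,70]×[0,38]: [(0, 0) (70, 0) (70, 38) (0, 38)]
2. ⊥bis P6·P0 via (39.225,24.885): [(33.1716, 0) (70, 0) (70, 38) (42.4153, 38)]  |A|=1223.8487
3. ⊥bis P6·P1 via (42.15,10.08): [(38.4037, 21.5087) (45.4542, 0) (70, 0) (70, 38) (42.4153, 38)]  |A|=1091.7578
4. ⊥bis P6·P2 via (50.745,25.115): [(43.0577, 7.3108) (45.4542, 0) (70, 0) (70, 38) (56.3083, 38)]  |A|=811.7214
5. ⊥bis P6·P3 via (51.395,13.2): [(48.9197, 20.8874) (55.6453, 0) (70, 0) (70, 38) (56.3083, 38)]  |A|=667.5919
6. ⊥bis P6·P4 via (53.22,24.145): [(50.1341, 17.1159) (55.6453, 0) (70, 0) (70, 38) (59.3026, 38)]  |A|=612.0016
7. ⊥bis P6·P5 via (57.725,20.995): [(53.387, 7.0136) (55.6453, 0) (70, 0) (70, 38) (63.0011, 38)]  |A|=474.4208
8. ⊥bis P6·P7 via (62.68,16.2): [(58.7838, 24.4076) (70, 0.7797) (70, 38) (63.0011, 38)]  |A|=256.3
9. ⊥bis P6·P8 via (42.97,19.97): [(58.7838, 24.4076) (70, 0.7797) (70, 38) (63.0011, 38)]  |A|=256.3
10. canonical 4-gon: [(58.7838, 24.4076) (70, 0.7797) (70, 38) (63.0011, 38)]
11. shoelace: 256.3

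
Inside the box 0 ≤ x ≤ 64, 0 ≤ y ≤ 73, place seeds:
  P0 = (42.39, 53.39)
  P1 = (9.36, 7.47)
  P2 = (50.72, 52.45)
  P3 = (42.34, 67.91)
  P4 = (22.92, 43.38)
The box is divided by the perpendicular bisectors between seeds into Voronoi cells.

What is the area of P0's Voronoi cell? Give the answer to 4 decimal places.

1. box [0,64]×[0,73]: [(0, 0) (64, 0) (64, 73) (0, 73)]
2. ⊥bis P0·P1 via (25.875,30.43): [(0, 49.0417) (64, 3.0069) (64, 73) (0, 73)]  |A|=3006.4434
3. ⊥bis P0·P2 via (46.555,52.92): [(0, 49.0417) (42.6551, 18.3602) (48.8209, 73) (0, 73)]  |A|=1844.7544
4. ⊥bis P0·P3 via (42.365,60.65): [(0, 60.5041) (0, 49.0417) (42.6551, 18.3602) (47.4293, 60.6674)]  |A|=1247.3756
5. ⊥bis P0·P4 via (32.655,48.385): [(26.3776, 60.5949) (43.6336, 27.0311) (47.4293, 60.6674)]  |A|=353.9134
6. canonical 3-gon: [(26.3776, 60.5949) (43.6336, 27.0311) (47.4293, 60.6674)]
7. shoelace: 353.9134

Area of P0's cell: 353.9134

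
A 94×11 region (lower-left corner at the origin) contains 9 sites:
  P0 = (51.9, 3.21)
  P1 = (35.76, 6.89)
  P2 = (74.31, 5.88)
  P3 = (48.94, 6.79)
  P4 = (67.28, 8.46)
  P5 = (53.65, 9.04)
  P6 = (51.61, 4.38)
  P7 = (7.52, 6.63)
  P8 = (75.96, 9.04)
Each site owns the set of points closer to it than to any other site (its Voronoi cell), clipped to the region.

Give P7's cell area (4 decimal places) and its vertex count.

1. box [0,94]×[0,11]: [(0, 0) (94, 0) (94, 11) (0, 11)]
2. ⊥bis P7·P0 via (29.71,4.92): [(0, 0) (29.3309, 0) (30.1785, 11) (0, 11)]  |A|=327.3017
3. ⊥bis P7·P1 via (21.64,6.76): [(0, 0) (21.7022, 0) (21.601, 11) (0, 11)]  |A|=238.1676
4. ⊥bis P7·P2 via (40.915,6.255): [(0, 0) (21.7022, 0) (21.601, 11) (0, 11)]  |A|=238.1676
5. ⊥bis P7·P3 via (28.23,6.71): [(0, 0) (21.7022, 0) (21.601, 11) (0, 11)]  |A|=238.1676
6. ⊥bis P7·P4 via (37.4,7.545): [(0, 0) (21.7022, 0) (21.601, 11) (0, 11)]  |A|=238.1676
7. ⊥bis P7·P5 via (30.585,7.835): [(0, 0) (21.7022, 0) (21.601, 11) (0, 11)]  |A|=238.1676
8. ⊥bis P7·P6 via (29.565,5.505): [(0, 0) (21.7022, 0) (21.601, 11) (0, 11)]  |A|=238.1676
9. ⊥bis P7·P8 via (41.74,7.835): [(0, 0) (21.7022, 0) (21.601, 11) (0, 11)]  |A|=238.1676
10. canonical 4-gon: [(0, 0) (21.7022, 0) (21.601, 11) (0, 11)]
11. shoelace: 238.1676

Area of P7's cell: 238.1676 (4 vertices)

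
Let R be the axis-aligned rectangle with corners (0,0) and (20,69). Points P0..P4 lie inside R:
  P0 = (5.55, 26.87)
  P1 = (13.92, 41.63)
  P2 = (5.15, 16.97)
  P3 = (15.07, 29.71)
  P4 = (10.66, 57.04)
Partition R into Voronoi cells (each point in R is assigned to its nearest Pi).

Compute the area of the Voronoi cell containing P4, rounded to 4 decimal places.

1. box [0,20]×[0,69]: [(0, 0) (20, 0) (20, 69) (0, 69)]
2. ⊥bis P4·P0 via (8.105,41.955): [(0, 43.3278) (20, 39.9403) (20, 69) (0, 69)]  |A|=547.3193
3. ⊥bis P4·P1 via (12.29,49.335): [(0, 46.735) (20, 50.9661) (20, 69) (0, 69)]  |A|=402.989
4. ⊥bis P4·P2 via (7.905,37.005): [(0, 46.735) (20, 50.9661) (20, 69) (0, 69)]  |A|=402.989
5. ⊥bis P4·P3 via (12.865,43.375): [(0, 46.735) (20, 50.9661) (20, 69) (0, 69)]  |A|=402.989
6. canonical 4-gon: [(0, 46.735) (20, 50.9661) (20, 69) (0, 69)]
7. shoelace: 402.989

Area of P4's cell: 402.9890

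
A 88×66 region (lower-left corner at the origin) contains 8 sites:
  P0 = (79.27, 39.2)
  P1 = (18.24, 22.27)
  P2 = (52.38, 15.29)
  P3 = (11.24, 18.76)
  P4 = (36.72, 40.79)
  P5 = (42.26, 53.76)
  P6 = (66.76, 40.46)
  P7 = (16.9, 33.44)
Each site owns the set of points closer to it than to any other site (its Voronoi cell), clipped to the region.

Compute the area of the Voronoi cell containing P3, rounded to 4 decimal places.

Area of P3's cell: 519.4894

1. box [0,88]×[0,66]: [(0, 0) (88, 0) (88, 66) (0, 66)]
2. ⊥bis P3·P0 via (45.255,28.98): [(0, 0) (53.9622, 0) (34.1321, 66) (0, 66)]  |A|=2907.1131
3. ⊥bis P3·P1 via (14.74,20.515): [(0, 49.911) (0, 0) (25.0268, 0)]  |A|=624.5566
4. ⊥bis P3·P2 via (31.81,17.025): [(0, 49.911) (0, 0) (25.0268, 0)]  |A|=624.5566
5. ⊥bis P3·P4 via (23.98,29.775): [(0, 49.911) (0, 0) (25.0268, 0)]  |A|=624.5566
6. ⊥bis P3·P5 via (26.75,36.26): [(0, 49.911) (0, 0) (25.0268, 0)]  |A|=624.5566
7. ⊥bis P3·P6 via (39,29.61): [(0, 49.911) (0, 0) (25.0268, 0)]  |A|=624.5566
8. ⊥bis P3·P7 via (14.07,26.1): [(11.4289, 27.1183) (0, 31.5248) (0, 0) (25.0268, 0)]  |A|=519.4894
9. canonical 4-gon: [(11.4289, 27.1183) (0, 31.5248) (0, 0) (25.0268, 0)]
10. shoelace: 519.4894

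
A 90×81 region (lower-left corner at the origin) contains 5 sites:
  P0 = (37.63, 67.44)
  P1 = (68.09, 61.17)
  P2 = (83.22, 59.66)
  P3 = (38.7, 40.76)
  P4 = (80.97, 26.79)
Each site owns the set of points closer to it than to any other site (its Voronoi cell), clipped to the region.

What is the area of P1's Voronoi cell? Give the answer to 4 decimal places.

1. box [0,90]×[0,81]: [(0, 0) (90, 0) (90, 81) (0, 81)]
2. ⊥bis P1·P0 via (52.86,64.305): [(39.6232, 0) (90, 0) (90, 81) (56.2966, 81)]  |A|=3405.2489
3. ⊥bis P1·P2 via (75.655,60.415): [(39.6232, 0) (69.6255, 0) (77.7094, 81) (56.2966, 81)]  |A|=2082.3123
4. ⊥bis P1·P3 via (53.395,50.965): [(50.8642, 54.6093) (72.0333, 24.1262) (77.7094, 81) (56.2966, 81)]  |A|=971.0468
5. ⊥bis P1·P4 via (74.53,43.98): [(50.8642, 54.6093) (61.6077, 39.1388) (73.9947, 43.7795) (77.7094, 81) (56.2966, 81)]  |A|=853.8751
6. canonical 5-gon: [(50.8642, 54.6093) (61.6077, 39.1388) (73.9947, 43.7795) (77.7094, 81) (56.2966, 81)]
7. shoelace: 853.8751

Area of P1's cell: 853.8751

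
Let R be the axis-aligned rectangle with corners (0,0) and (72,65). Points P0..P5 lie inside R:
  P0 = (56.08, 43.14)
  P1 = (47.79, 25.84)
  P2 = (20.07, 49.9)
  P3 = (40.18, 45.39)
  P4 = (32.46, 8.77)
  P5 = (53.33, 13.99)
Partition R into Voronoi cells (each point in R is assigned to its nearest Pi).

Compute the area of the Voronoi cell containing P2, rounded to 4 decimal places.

1. box [0,72]×[0,65]: [(0, 0) (72, 0) (72, 65) (0, 65)]
2. ⊥bis P2·P0 via (38.075,46.52): [(0, 0) (29.342, 0) (41.5442, 65) (0, 65)]  |A|=2303.8006
3. ⊥bis P2·P1 via (33.93,37.87): [(0, 0) (1.0602, 0) (37.1469, 41.5763) (41.5442, 65) (0, 65)]  |A|=1715.8732
4. ⊥bis P2·P3 via (30.125,47.645): [(0, 0) (1.0602, 0) (25.8434, 28.5532) (34.0171, 65) (0, 65)]  |A|=1474.9521
5. ⊥bis P2·P4 via (26.265,29.335): [(0, 21.4229) (26.0008, 29.2554) (34.0171, 65) (0, 65)]  |A|=1174.4843
6. ⊥bis P2·P5 via (36.7,31.945): [(0, 21.4229) (26.0008, 29.2554) (34.0171, 65) (0, 65)]  |A|=1174.4843
7. canonical 4-gon: [(0, 21.4229) (26.0008, 29.2554) (34.0171, 65) (0, 65)]
8. shoelace: 1174.4843

Area of P2's cell: 1174.4843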